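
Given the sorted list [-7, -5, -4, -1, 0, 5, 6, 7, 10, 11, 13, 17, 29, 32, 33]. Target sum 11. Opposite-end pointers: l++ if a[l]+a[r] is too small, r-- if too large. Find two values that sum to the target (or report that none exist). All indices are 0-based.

(0, 11)

[0,14] -7+33=26 >11 → r--
[0,13] -7+32=25 >11 → r--
[0,12] -7+29=22 >11 → r--
[0,11] -7+17=10 <11 → l++
[1,11] -5+17=12 >11 → r--
[1,10] -5+13=8 <11 → l++
[2,10] -4+13=9 <11 → l++
[3,10] -1+13=12 >11 → r--
[3,9] -1+11=10 <11 → l++
[4,9] 0+11=11 → found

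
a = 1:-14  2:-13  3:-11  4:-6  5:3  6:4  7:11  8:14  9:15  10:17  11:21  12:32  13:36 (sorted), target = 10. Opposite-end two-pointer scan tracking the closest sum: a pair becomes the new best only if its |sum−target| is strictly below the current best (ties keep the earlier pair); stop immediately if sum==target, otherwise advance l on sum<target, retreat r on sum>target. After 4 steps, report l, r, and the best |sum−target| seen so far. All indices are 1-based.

l=3, r=11, best |Δ|=2

l=1 r=13: -14+36=22 d=12 *, r--
l=1 r=12: -14+32=18 d=8 *, r--
l=1 r=11: -14+21=7 d=3 *, l++
l=2 r=11: -13+21=8 d=2 *, l++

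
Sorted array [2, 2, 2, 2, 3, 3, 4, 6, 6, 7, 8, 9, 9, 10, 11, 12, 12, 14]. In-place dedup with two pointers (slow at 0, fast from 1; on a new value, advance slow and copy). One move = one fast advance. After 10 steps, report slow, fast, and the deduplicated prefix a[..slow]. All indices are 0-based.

slow=0 fast=1: a[fast]=2=a[slow] dup, fast++
slow=0 fast=2: a[fast]=2=a[slow] dup, fast++
slow=0 fast=3: a[fast]=2=a[slow] dup, fast++
slow=0 fast=4: a[fast]=3≠a[slow]=2 write a[1]=3, slow++,fast++
slow=1 fast=5: a[fast]=3=a[slow] dup, fast++
slow=1 fast=6: a[fast]=4≠a[slow]=3 write a[2]=4, slow++,fast++
slow=2 fast=7: a[fast]=6≠a[slow]=4 write a[3]=6, slow++,fast++
slow=3 fast=8: a[fast]=6=a[slow] dup, fast++
slow=3 fast=9: a[fast]=7≠a[slow]=6 write a[4]=7, slow++,fast++
slow=4 fast=10: a[fast]=8≠a[slow]=7 write a[5]=8, slow++,fast++

slow=5, fast=11, prefix=[2, 3, 4, 6, 7, 8]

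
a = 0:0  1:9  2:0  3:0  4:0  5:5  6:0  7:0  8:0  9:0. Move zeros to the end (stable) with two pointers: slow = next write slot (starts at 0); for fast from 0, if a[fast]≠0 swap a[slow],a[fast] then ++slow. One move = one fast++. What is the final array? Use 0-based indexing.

slow=0 fast=0: a[fast]=0, fast++
slow=0 fast=1: a[fast]=9≠0 swap→a[0]=9, slow++,fast++
slow=1 fast=2: a[fast]=0, fast++
slow=1 fast=3: a[fast]=0, fast++
slow=1 fast=4: a[fast]=0, fast++
slow=1 fast=5: a[fast]=5≠0 swap→a[1]=5, slow++,fast++
slow=2 fast=6: a[fast]=0, fast++
slow=2 fast=7: a[fast]=0, fast++
slow=2 fast=8: a[fast]=0, fast++
slow=2 fast=9: a[fast]=0, fast++

[9, 5, 0, 0, 0, 0, 0, 0, 0, 0]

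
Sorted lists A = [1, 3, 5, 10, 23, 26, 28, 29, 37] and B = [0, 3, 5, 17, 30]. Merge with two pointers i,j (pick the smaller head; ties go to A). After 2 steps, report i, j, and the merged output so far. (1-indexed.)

[i=1,j=1] A[i]=1>B[j]=0 take 0 → j++
[i=1,j=2] A[i]=1<=B[j]=3 take 1 → i++

i=2, j=2, merged so far=[0, 1]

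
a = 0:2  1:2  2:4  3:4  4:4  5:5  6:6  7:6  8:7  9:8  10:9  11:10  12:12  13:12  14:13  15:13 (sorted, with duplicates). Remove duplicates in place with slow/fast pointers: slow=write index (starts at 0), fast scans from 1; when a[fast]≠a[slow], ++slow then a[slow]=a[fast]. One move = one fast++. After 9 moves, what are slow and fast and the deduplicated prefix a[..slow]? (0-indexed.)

slow=0 fast=1: a[fast]=2=a[slow] dup, fast++
slow=0 fast=2: a[fast]=4≠a[slow]=2 write a[1]=4, slow++,fast++
slow=1 fast=3: a[fast]=4=a[slow] dup, fast++
slow=1 fast=4: a[fast]=4=a[slow] dup, fast++
slow=1 fast=5: a[fast]=5≠a[slow]=4 write a[2]=5, slow++,fast++
slow=2 fast=6: a[fast]=6≠a[slow]=5 write a[3]=6, slow++,fast++
slow=3 fast=7: a[fast]=6=a[slow] dup, fast++
slow=3 fast=8: a[fast]=7≠a[slow]=6 write a[4]=7, slow++,fast++
slow=4 fast=9: a[fast]=8≠a[slow]=7 write a[5]=8, slow++,fast++

slow=5, fast=10, prefix=[2, 4, 5, 6, 7, 8]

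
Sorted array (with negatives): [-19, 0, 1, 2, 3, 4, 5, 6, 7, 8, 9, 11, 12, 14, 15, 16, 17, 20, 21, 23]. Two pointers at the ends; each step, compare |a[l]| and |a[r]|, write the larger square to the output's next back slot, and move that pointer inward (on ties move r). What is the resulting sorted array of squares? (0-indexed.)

l=0 r=19: |-19|<=|23| out[19]=529, r--
l=0 r=18: |-19|<=|21| out[18]=441, r--
l=0 r=17: |-19|<=|20| out[17]=400, r--
l=0 r=16: |-19|>|17| out[16]=361, l++
l=1 r=16: |0|<=|17| out[15]=289, r--
l=1 r=15: |0|<=|16| out[14]=256, r--
l=1 r=14: |0|<=|15| out[13]=225, r--
l=1 r=13: |0|<=|14| out[12]=196, r--
l=1 r=12: |0|<=|12| out[11]=144, r--
l=1 r=11: |0|<=|11| out[10]=121, r--
l=1 r=10: |0|<=|9| out[9]=81, r--
l=1 r=9: |0|<=|8| out[8]=64, r--
l=1 r=8: |0|<=|7| out[7]=49, r--
l=1 r=7: |0|<=|6| out[6]=36, r--
l=1 r=6: |0|<=|5| out[5]=25, r--
l=1 r=5: |0|<=|4| out[4]=16, r--
l=1 r=4: |0|<=|3| out[3]=9, r--
l=1 r=3: |0|<=|2| out[2]=4, r--
l=1 r=2: |0|<=|1| out[1]=1, r--
l=1 r=1: |0|<=|0| out[0]=0, r--

[0, 1, 4, 9, 16, 25, 36, 49, 64, 81, 121, 144, 196, 225, 256, 289, 361, 400, 441, 529]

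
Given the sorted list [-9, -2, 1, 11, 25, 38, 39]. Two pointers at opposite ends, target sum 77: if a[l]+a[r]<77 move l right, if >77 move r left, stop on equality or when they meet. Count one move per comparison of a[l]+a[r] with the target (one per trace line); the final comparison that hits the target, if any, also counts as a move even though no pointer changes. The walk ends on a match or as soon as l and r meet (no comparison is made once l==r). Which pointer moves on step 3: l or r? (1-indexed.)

l=1 r=7: -9+39=30 <77, l++
l=2 r=7: -2+39=37 <77, l++
l=3 r=7: 1+39=40 <77, l++

l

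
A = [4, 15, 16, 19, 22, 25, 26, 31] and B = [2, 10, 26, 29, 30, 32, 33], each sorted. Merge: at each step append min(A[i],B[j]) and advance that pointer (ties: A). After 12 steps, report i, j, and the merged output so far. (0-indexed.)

i=0 j=0: A[i]=4>B[j]=2 take 2, j++
i=0 j=1: A[i]=4<=B[j]=10 take 4, i++
i=1 j=1: A[i]=15>B[j]=10 take 10, j++
i=1 j=2: A[i]=15<=B[j]=26 take 15, i++
i=2 j=2: A[i]=16<=B[j]=26 take 16, i++
i=3 j=2: A[i]=19<=B[j]=26 take 19, i++
i=4 j=2: A[i]=22<=B[j]=26 take 22, i++
i=5 j=2: A[i]=25<=B[j]=26 take 25, i++
i=6 j=2: A[i]=26<=B[j]=26 take 26, i++
i=7 j=2: A[i]=31>B[j]=26 take 26, j++
i=7 j=3: A[i]=31>B[j]=29 take 29, j++
i=7 j=4: A[i]=31>B[j]=30 take 30, j++

i=7, j=5, merged so far=[2, 4, 10, 15, 16, 19, 22, 25, 26, 26, 29, 30]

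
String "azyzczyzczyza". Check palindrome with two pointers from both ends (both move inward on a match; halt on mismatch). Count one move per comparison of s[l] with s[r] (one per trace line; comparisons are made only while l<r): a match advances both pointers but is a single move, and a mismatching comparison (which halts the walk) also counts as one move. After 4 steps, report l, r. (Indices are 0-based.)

[0,12] 'a'=='a' → l++,r--
[1,11] 'z'=='z' → l++,r--
[2,10] 'y'=='y' → l++,r--
[3,9] 'z'=='z' → l++,r--

l=4, r=8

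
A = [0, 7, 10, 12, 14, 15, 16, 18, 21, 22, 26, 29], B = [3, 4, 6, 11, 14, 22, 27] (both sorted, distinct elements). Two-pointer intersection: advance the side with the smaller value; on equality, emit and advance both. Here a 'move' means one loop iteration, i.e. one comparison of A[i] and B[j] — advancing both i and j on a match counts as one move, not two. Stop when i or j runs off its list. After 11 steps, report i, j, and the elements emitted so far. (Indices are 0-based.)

[i=0,j=0] 0<3 → i++
[i=1,j=0] 7>3 → j++
[i=1,j=1] 7>4 → j++
[i=1,j=2] 7>6 → j++
[i=1,j=3] 7<11 → i++
[i=2,j=3] 10<11 → i++
[i=3,j=3] 12>11 → j++
[i=3,j=4] 12<14 → i++
[i=4,j=4] 14==14 emit → i++,j++
[i=5,j=5] 15<22 → i++
[i=6,j=5] 16<22 → i++

i=7, j=5, emitted=[14]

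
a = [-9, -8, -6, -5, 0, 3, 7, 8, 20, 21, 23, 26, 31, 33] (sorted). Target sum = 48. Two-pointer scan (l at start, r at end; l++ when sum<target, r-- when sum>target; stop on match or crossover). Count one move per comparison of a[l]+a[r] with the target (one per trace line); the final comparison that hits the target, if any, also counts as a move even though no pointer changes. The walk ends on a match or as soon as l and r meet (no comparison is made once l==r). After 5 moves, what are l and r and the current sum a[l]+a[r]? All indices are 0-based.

[0,13] -9+33=24 <48 → l++
[1,13] -8+33=25 <48 → l++
[2,13] -6+33=27 <48 → l++
[3,13] -5+33=28 <48 → l++
[4,13] 0+33=33 <48 → l++

l=5, r=13, sum=36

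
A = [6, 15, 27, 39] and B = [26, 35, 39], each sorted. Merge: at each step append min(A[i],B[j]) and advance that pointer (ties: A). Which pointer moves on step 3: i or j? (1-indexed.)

j

i=1 j=1: A[i]=6<=B[j]=26 take 6, i++
i=2 j=1: A[i]=15<=B[j]=26 take 15, i++
i=3 j=1: A[i]=27>B[j]=26 take 26, j++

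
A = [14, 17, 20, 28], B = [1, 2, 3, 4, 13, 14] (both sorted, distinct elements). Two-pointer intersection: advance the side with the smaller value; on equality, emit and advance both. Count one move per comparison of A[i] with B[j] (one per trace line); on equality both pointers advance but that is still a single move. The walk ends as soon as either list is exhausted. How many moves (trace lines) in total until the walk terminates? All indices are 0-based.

i=0 j=0: 14>1, j++
i=0 j=1: 14>2, j++
i=0 j=2: 14>3, j++
i=0 j=3: 14>4, j++
i=0 j=4: 14>13, j++
i=0 j=5: 14==14 emit, i++,j++

6 moves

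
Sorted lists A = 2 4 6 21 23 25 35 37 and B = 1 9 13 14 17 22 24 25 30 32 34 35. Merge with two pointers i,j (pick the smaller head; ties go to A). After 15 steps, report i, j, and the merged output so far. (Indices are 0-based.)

[i=0,j=0] A[i]=2>B[j]=1 take 1 → j++
[i=0,j=1] A[i]=2<=B[j]=9 take 2 → i++
[i=1,j=1] A[i]=4<=B[j]=9 take 4 → i++
[i=2,j=1] A[i]=6<=B[j]=9 take 6 → i++
[i=3,j=1] A[i]=21>B[j]=9 take 9 → j++
[i=3,j=2] A[i]=21>B[j]=13 take 13 → j++
[i=3,j=3] A[i]=21>B[j]=14 take 14 → j++
[i=3,j=4] A[i]=21>B[j]=17 take 17 → j++
[i=3,j=5] A[i]=21<=B[j]=22 take 21 → i++
[i=4,j=5] A[i]=23>B[j]=22 take 22 → j++
[i=4,j=6] A[i]=23<=B[j]=24 take 23 → i++
[i=5,j=6] A[i]=25>B[j]=24 take 24 → j++
[i=5,j=7] A[i]=25<=B[j]=25 take 25 → i++
[i=6,j=7] A[i]=35>B[j]=25 take 25 → j++
[i=6,j=8] A[i]=35>B[j]=30 take 30 → j++

i=6, j=9, merged so far=[1, 2, 4, 6, 9, 13, 14, 17, 21, 22, 23, 24, 25, 25, 30]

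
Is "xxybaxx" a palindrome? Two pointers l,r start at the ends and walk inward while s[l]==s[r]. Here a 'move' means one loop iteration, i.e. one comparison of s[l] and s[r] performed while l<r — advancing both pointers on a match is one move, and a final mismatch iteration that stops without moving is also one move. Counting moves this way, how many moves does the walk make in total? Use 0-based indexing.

[0,6] 'x'=='x' → l++,r--
[1,5] 'x'=='x' → l++,r--
[2,4] 'y'!='a' → stop

3 moves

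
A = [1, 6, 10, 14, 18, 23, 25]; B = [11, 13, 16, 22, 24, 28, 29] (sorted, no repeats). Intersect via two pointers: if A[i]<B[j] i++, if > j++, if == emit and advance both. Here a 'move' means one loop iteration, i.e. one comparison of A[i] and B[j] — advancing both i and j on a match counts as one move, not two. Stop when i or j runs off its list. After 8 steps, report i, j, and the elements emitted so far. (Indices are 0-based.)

i=5, j=3, emitted=[]

[i=0,j=0] 1<11 → i++
[i=1,j=0] 6<11 → i++
[i=2,j=0] 10<11 → i++
[i=3,j=0] 14>11 → j++
[i=3,j=1] 14>13 → j++
[i=3,j=2] 14<16 → i++
[i=4,j=2] 18>16 → j++
[i=4,j=3] 18<22 → i++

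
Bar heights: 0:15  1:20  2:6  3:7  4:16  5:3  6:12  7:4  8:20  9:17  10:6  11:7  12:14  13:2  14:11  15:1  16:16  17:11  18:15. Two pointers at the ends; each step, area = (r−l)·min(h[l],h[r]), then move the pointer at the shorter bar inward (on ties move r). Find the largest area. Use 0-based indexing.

max area = 270

l=0 r=18: min(15,15)*18=270 best=270 *, r--
l=0 r=17: min(15,11)*17=187 best=270, r--
l=0 r=16: min(15,16)*16=240 best=270, l++
l=1 r=16: min(20,16)*15=240 best=270, r--
l=1 r=15: min(20,1)*14=14 best=270, r--
l=1 r=14: min(20,11)*13=143 best=270, r--
l=1 r=13: min(20,2)*12=24 best=270, r--
l=1 r=12: min(20,14)*11=154 best=270, r--
l=1 r=11: min(20,7)*10=70 best=270, r--
l=1 r=10: min(20,6)*9=54 best=270, r--
l=1 r=9: min(20,17)*8=136 best=270, r--
l=1 r=8: min(20,20)*7=140 best=270, r--
l=1 r=7: min(20,4)*6=24 best=270, r--
l=1 r=6: min(20,12)*5=60 best=270, r--
l=1 r=5: min(20,3)*4=12 best=270, r--
l=1 r=4: min(20,16)*3=48 best=270, r--
l=1 r=3: min(20,7)*2=14 best=270, r--
l=1 r=2: min(20,6)*1=6 best=270, r--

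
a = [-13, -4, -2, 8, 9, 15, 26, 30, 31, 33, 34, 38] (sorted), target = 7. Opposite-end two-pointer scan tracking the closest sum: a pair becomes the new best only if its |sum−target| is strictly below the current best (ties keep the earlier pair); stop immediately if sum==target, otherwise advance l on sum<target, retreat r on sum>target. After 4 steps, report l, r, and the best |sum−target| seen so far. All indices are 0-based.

l=0, r=7, best |Δ|=11

[0,11] -13+38=25 d=18 * → r--
[0,10] -13+34=21 d=14 * → r--
[0,9] -13+33=20 d=13 * → r--
[0,8] -13+31=18 d=11 * → r--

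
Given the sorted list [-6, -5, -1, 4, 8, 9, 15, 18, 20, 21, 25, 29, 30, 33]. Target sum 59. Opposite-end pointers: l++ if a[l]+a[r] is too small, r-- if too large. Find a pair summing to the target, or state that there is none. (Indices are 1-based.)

l=1 r=14: -6+33=27 <59, l++
l=2 r=14: -5+33=28 <59, l++
l=3 r=14: -1+33=32 <59, l++
l=4 r=14: 4+33=37 <59, l++
l=5 r=14: 8+33=41 <59, l++
l=6 r=14: 9+33=42 <59, l++
l=7 r=14: 15+33=48 <59, l++
l=8 r=14: 18+33=51 <59, l++
l=9 r=14: 20+33=53 <59, l++
l=10 r=14: 21+33=54 <59, l++
l=11 r=14: 25+33=58 <59, l++
l=12 r=14: 29+33=62 >59, r--
l=12 r=13: 29+30=59, found

(29, 30)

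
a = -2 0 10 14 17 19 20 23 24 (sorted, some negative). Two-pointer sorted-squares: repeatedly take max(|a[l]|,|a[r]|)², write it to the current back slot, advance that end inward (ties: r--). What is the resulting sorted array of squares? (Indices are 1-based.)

[0, 4, 100, 196, 289, 361, 400, 529, 576]

l=1 r=9: |-2|<=|24| out[9]=576, r--
l=1 r=8: |-2|<=|23| out[8]=529, r--
l=1 r=7: |-2|<=|20| out[7]=400, r--
l=1 r=6: |-2|<=|19| out[6]=361, r--
l=1 r=5: |-2|<=|17| out[5]=289, r--
l=1 r=4: |-2|<=|14| out[4]=196, r--
l=1 r=3: |-2|<=|10| out[3]=100, r--
l=1 r=2: |-2|>|0| out[2]=4, l++
l=2 r=2: |0|<=|0| out[1]=0, r--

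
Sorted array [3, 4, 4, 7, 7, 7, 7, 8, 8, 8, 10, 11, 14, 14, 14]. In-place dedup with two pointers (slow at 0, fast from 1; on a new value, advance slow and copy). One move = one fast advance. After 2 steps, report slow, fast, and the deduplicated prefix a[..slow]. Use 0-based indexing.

(s=0,f=1) a[fast]=4≠a[slow]=3 write a[1]=4 → slow++,fast++
(s=1,f=2) a[fast]=4=a[slow] dup → fast++

slow=1, fast=3, prefix=[3, 4]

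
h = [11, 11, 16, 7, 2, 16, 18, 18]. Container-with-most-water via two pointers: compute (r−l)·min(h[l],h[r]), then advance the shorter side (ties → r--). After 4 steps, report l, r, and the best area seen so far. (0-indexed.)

[0,7] min(11,18)*7=77 best=77 * → l++
[1,7] min(11,18)*6=66 best=77 → l++
[2,7] min(16,18)*5=80 best=80 * → l++
[3,7] min(7,18)*4=28 best=80 → l++

l=4, r=7, best area=80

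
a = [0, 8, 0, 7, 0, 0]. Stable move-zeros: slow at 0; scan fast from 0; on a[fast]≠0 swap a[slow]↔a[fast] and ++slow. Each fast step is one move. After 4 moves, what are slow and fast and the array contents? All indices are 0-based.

(s=0,f=0) a[fast]=0 → fast++
(s=0,f=1) a[fast]=8≠0 swap→a[0]=8 → slow++,fast++
(s=1,f=2) a[fast]=0 → fast++
(s=1,f=3) a[fast]=7≠0 swap→a[1]=7 → slow++,fast++

slow=2, fast=4, a=[8, 7, 0, 0, 0, 0]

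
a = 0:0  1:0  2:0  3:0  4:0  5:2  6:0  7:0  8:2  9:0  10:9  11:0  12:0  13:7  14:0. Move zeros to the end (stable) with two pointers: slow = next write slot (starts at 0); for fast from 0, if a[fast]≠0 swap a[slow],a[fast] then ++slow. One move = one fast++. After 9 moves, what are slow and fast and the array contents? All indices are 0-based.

slow=0 fast=0: a[fast]=0, fast++
slow=0 fast=1: a[fast]=0, fast++
slow=0 fast=2: a[fast]=0, fast++
slow=0 fast=3: a[fast]=0, fast++
slow=0 fast=4: a[fast]=0, fast++
slow=0 fast=5: a[fast]=2≠0 swap→a[0]=2, slow++,fast++
slow=1 fast=6: a[fast]=0, fast++
slow=1 fast=7: a[fast]=0, fast++
slow=1 fast=8: a[fast]=2≠0 swap→a[1]=2, slow++,fast++

slow=2, fast=9, a=[2, 2, 0, 0, 0, 0, 0, 0, 0, 0, 9, 0, 0, 7, 0]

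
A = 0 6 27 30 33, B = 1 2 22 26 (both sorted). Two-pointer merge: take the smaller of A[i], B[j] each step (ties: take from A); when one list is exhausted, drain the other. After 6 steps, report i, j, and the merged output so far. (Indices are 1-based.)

i=3, j=5, merged so far=[0, 1, 2, 6, 22, 26]

[i=1,j=1] A[i]=0<=B[j]=1 take 0 → i++
[i=2,j=1] A[i]=6>B[j]=1 take 1 → j++
[i=2,j=2] A[i]=6>B[j]=2 take 2 → j++
[i=2,j=3] A[i]=6<=B[j]=22 take 6 → i++
[i=3,j=3] A[i]=27>B[j]=22 take 22 → j++
[i=3,j=4] A[i]=27>B[j]=26 take 26 → j++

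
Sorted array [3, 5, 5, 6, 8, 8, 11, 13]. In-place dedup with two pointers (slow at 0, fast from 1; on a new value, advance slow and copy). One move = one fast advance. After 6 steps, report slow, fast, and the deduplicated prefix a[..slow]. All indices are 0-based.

slow=0 fast=1: a[fast]=5≠a[slow]=3 write a[1]=5, slow++,fast++
slow=1 fast=2: a[fast]=5=a[slow] dup, fast++
slow=1 fast=3: a[fast]=6≠a[slow]=5 write a[2]=6, slow++,fast++
slow=2 fast=4: a[fast]=8≠a[slow]=6 write a[3]=8, slow++,fast++
slow=3 fast=5: a[fast]=8=a[slow] dup, fast++
slow=3 fast=6: a[fast]=11≠a[slow]=8 write a[4]=11, slow++,fast++

slow=4, fast=7, prefix=[3, 5, 6, 8, 11]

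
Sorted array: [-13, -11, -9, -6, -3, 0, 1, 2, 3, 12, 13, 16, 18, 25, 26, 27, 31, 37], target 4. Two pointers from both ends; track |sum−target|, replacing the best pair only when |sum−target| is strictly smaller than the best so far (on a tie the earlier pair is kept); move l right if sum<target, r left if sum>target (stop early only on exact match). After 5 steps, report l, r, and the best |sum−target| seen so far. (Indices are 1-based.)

l=1, r=13, best |Δ|=8

l=1 r=18: -13+37=24 d=20 *, r--
l=1 r=17: -13+31=18 d=14 *, r--
l=1 r=16: -13+27=14 d=10 *, r--
l=1 r=15: -13+26=13 d=9 *, r--
l=1 r=14: -13+25=12 d=8 *, r--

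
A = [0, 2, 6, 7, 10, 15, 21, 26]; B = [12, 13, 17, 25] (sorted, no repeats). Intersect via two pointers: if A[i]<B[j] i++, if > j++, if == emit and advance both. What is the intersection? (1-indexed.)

i=1 j=1: 0<12, i++
i=2 j=1: 2<12, i++
i=3 j=1: 6<12, i++
i=4 j=1: 7<12, i++
i=5 j=1: 10<12, i++
i=6 j=1: 15>12, j++
i=6 j=2: 15>13, j++
i=6 j=3: 15<17, i++
i=7 j=3: 21>17, j++
i=7 j=4: 21<25, i++
i=8 j=4: 26>25, j++

intersection = []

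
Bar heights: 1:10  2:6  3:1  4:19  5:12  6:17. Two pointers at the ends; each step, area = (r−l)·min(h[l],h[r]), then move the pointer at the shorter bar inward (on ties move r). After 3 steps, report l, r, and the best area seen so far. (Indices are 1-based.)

l=4, r=6, best area=50

[1,6] min(10,17)*5=50 best=50 * → l++
[2,6] min(6,17)*4=24 best=50 → l++
[3,6] min(1,17)*3=3 best=50 → l++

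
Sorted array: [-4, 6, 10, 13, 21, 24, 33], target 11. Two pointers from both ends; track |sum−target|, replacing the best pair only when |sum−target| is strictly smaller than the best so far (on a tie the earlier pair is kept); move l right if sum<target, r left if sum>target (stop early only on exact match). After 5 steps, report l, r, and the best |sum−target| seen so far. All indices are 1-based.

l=2, r=3, best |Δ|=2

l=1 r=7: -4+33=29 d=18 *, r--
l=1 r=6: -4+24=20 d=9 *, r--
l=1 r=5: -4+21=17 d=6 *, r--
l=1 r=4: -4+13=9 d=2 *, l++
l=2 r=4: 6+13=19 d=8, r--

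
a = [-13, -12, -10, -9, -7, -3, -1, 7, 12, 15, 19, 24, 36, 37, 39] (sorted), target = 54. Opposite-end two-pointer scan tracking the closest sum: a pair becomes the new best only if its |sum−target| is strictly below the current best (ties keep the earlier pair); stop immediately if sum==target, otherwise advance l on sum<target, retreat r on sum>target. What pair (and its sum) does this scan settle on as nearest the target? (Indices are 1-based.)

[1,15] -13+39=26 d=28 * → l++
[2,15] -12+39=27 d=27 * → l++
[3,15] -10+39=29 d=25 * → l++
[4,15] -9+39=30 d=24 * → l++
[5,15] -7+39=32 d=22 * → l++
[6,15] -3+39=36 d=18 * → l++
[7,15] -1+39=38 d=16 * → l++
[8,15] 7+39=46 d=8 * → l++
[9,15] 12+39=51 d=3 * → l++
[10,15] 15+39=54 d=0 * → stop

pair (15, 39) with sum 54 (|Δ|=0)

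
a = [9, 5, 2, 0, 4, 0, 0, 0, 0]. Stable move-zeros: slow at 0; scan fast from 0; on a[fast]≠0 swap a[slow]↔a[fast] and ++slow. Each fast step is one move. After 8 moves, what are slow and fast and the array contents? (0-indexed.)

slow=4, fast=8, a=[9, 5, 2, 4, 0, 0, 0, 0, 0]

(s=0,f=0) a[fast]=9≠0 swap→a[0]=9 → slow++,fast++
(s=1,f=1) a[fast]=5≠0 swap→a[1]=5 → slow++,fast++
(s=2,f=2) a[fast]=2≠0 swap→a[2]=2 → slow++,fast++
(s=3,f=3) a[fast]=0 → fast++
(s=3,f=4) a[fast]=4≠0 swap→a[3]=4 → slow++,fast++
(s=4,f=5) a[fast]=0 → fast++
(s=4,f=6) a[fast]=0 → fast++
(s=4,f=7) a[fast]=0 → fast++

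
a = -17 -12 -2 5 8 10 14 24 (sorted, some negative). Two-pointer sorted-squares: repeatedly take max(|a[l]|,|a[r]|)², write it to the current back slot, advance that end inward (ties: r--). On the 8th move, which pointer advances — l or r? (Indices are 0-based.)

r

l=0 r=7: |-17|<=|24| out[7]=576, r--
l=0 r=6: |-17|>|14| out[6]=289, l++
l=1 r=6: |-12|<=|14| out[5]=196, r--
l=1 r=5: |-12|>|10| out[4]=144, l++
l=2 r=5: |-2|<=|10| out[3]=100, r--
l=2 r=4: |-2|<=|8| out[2]=64, r--
l=2 r=3: |-2|<=|5| out[1]=25, r--
l=2 r=2: |-2|<=|-2| out[0]=4, r--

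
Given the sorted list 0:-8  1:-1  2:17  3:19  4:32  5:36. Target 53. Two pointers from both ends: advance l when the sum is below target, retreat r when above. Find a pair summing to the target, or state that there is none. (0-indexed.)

(17, 36)

[0,5] -8+36=28 <53 → l++
[1,5] -1+36=35 <53 → l++
[2,5] 17+36=53 → found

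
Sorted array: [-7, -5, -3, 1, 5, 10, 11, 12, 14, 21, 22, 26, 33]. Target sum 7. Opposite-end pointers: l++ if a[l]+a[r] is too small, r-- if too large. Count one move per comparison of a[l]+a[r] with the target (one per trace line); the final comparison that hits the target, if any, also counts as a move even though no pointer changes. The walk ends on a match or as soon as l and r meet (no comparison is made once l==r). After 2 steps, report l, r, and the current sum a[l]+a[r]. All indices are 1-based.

l=1, r=11, sum=15

l=1 r=13: -7+33=26 >7, r--
l=1 r=12: -7+26=19 >7, r--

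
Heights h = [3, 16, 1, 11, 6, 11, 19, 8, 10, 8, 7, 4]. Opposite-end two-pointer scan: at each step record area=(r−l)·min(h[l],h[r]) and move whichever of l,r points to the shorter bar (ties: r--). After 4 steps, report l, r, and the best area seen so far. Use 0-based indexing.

l=1, r=8, best area=64

l=0 r=11: min(3,4)*11=33 best=33 *, l++
l=1 r=11: min(16,4)*10=40 best=40 *, r--
l=1 r=10: min(16,7)*9=63 best=63 *, r--
l=1 r=9: min(16,8)*8=64 best=64 *, r--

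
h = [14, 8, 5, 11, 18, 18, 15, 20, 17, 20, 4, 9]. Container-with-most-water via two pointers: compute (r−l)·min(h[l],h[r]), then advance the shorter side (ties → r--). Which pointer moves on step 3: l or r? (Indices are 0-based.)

l=0 r=11: min(14,9)*11=99 best=99 *, r--
l=0 r=10: min(14,4)*10=40 best=99, r--
l=0 r=9: min(14,20)*9=126 best=126 *, l++

l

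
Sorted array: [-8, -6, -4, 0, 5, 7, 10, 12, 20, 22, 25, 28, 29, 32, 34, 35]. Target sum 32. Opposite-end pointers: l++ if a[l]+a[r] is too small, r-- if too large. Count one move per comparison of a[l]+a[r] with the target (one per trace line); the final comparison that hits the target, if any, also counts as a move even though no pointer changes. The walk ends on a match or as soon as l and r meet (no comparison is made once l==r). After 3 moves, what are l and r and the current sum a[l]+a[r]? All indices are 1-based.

l=4, r=16, sum=35

[1,16] -8+35=27 <32 → l++
[2,16] -6+35=29 <32 → l++
[3,16] -4+35=31 <32 → l++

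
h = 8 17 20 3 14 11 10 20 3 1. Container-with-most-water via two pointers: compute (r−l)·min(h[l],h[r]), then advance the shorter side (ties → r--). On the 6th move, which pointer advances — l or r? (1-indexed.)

l=1 r=10: min(8,1)*9=9 best=9 *, r--
l=1 r=9: min(8,3)*8=24 best=24 *, r--
l=1 r=8: min(8,20)*7=56 best=56 *, l++
l=2 r=8: min(17,20)*6=102 best=102 *, l++
l=3 r=8: min(20,20)*5=100 best=102, r--
l=3 r=7: min(20,10)*4=40 best=102, r--

r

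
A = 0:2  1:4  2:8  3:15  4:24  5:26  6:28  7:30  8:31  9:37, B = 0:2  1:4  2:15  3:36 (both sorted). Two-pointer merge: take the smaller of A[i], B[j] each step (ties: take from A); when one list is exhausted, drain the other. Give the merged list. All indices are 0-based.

[2, 2, 4, 4, 8, 15, 15, 24, 26, 28, 30, 31, 36, 37]

i=0 j=0: A[i]=2<=B[j]=2 take 2, i++
i=1 j=0: A[i]=4>B[j]=2 take 2, j++
i=1 j=1: A[i]=4<=B[j]=4 take 4, i++
i=2 j=1: A[i]=8>B[j]=4 take 4, j++
i=2 j=2: A[i]=8<=B[j]=15 take 8, i++
i=3 j=2: A[i]=15<=B[j]=15 take 15, i++
i=4 j=2: A[i]=24>B[j]=15 take 15, j++
i=4 j=3: A[i]=24<=B[j]=36 take 24, i++
i=5 j=3: A[i]=26<=B[j]=36 take 26, i++
i=6 j=3: A[i]=28<=B[j]=36 take 28, i++
i=7 j=3: A[i]=30<=B[j]=36 take 30, i++
i=8 j=3: A[i]=31<=B[j]=36 take 31, i++
i=9 j=3: A[i]=37>B[j]=36 take 36, j++
i=9 j=4: B done, take A[i]=37, i++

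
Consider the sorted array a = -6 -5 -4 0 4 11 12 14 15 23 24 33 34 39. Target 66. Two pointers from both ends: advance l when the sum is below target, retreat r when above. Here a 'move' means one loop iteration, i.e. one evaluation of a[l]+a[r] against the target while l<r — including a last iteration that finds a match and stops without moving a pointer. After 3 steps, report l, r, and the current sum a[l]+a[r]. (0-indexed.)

l=0 r=13: -6+39=33 <66, l++
l=1 r=13: -5+39=34 <66, l++
l=2 r=13: -4+39=35 <66, l++

l=3, r=13, sum=39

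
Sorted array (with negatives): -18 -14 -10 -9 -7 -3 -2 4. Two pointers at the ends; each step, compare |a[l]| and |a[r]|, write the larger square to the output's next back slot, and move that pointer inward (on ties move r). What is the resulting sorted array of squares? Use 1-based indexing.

[1,8] |-18|>|4| out[8]=324 → l++
[2,8] |-14|>|4| out[7]=196 → l++
[3,8] |-10|>|4| out[6]=100 → l++
[4,8] |-9|>|4| out[5]=81 → l++
[5,8] |-7|>|4| out[4]=49 → l++
[6,8] |-3|<=|4| out[3]=16 → r--
[6,7] |-3|>|-2| out[2]=9 → l++
[7,7] |-2|<=|-2| out[1]=4 → r--

[4, 9, 16, 49, 81, 100, 196, 324]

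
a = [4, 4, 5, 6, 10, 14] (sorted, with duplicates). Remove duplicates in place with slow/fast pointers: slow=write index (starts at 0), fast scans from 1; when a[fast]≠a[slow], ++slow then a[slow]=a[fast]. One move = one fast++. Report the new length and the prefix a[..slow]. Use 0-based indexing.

(s=0,f=1) a[fast]=4=a[slow] dup → fast++
(s=0,f=2) a[fast]=5≠a[slow]=4 write a[1]=5 → slow++,fast++
(s=1,f=3) a[fast]=6≠a[slow]=5 write a[2]=6 → slow++,fast++
(s=2,f=4) a[fast]=10≠a[slow]=6 write a[3]=10 → slow++,fast++
(s=3,f=5) a[fast]=14≠a[slow]=10 write a[4]=14 → slow++,fast++

length 5; prefix = [4, 5, 6, 10, 14]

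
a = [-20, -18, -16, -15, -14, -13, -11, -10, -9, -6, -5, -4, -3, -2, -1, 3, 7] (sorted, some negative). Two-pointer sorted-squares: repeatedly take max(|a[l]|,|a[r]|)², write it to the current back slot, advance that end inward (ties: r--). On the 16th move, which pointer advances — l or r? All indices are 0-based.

[0,16] |-20|>|7| out[16]=400 → l++
[1,16] |-18|>|7| out[15]=324 → l++
[2,16] |-16|>|7| out[14]=256 → l++
[3,16] |-15|>|7| out[13]=225 → l++
[4,16] |-14|>|7| out[12]=196 → l++
[5,16] |-13|>|7| out[11]=169 → l++
[6,16] |-11|>|7| out[10]=121 → l++
[7,16] |-10|>|7| out[9]=100 → l++
[8,16] |-9|>|7| out[8]=81 → l++
[9,16] |-6|<=|7| out[7]=49 → r--
[9,15] |-6|>|3| out[6]=36 → l++
[10,15] |-5|>|3| out[5]=25 → l++
[11,15] |-4|>|3| out[4]=16 → l++
[12,15] |-3|<=|3| out[3]=9 → r--
[12,14] |-3|>|-1| out[2]=9 → l++
[13,14] |-2|>|-1| out[1]=4 → l++

l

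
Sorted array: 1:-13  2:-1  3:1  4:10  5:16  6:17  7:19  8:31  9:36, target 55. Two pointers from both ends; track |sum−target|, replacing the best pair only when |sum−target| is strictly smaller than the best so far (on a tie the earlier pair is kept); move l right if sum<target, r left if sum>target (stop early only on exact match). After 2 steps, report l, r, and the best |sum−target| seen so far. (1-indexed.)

[1,9] -13+36=23 d=32 * → l++
[2,9] -1+36=35 d=20 * → l++

l=3, r=9, best |Δ|=20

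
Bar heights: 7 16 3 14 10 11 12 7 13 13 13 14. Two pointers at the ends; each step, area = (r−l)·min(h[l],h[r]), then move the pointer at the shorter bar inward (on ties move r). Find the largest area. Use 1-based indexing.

l=1 r=12: min(7,14)*11=77 best=77 *, l++
l=2 r=12: min(16,14)*10=140 best=140 *, r--
l=2 r=11: min(16,13)*9=117 best=140, r--
l=2 r=10: min(16,13)*8=104 best=140, r--
l=2 r=9: min(16,13)*7=91 best=140, r--
l=2 r=8: min(16,7)*6=42 best=140, r--
l=2 r=7: min(16,12)*5=60 best=140, r--
l=2 r=6: min(16,11)*4=44 best=140, r--
l=2 r=5: min(16,10)*3=30 best=140, r--
l=2 r=4: min(16,14)*2=28 best=140, r--
l=2 r=3: min(16,3)*1=3 best=140, r--

max area = 140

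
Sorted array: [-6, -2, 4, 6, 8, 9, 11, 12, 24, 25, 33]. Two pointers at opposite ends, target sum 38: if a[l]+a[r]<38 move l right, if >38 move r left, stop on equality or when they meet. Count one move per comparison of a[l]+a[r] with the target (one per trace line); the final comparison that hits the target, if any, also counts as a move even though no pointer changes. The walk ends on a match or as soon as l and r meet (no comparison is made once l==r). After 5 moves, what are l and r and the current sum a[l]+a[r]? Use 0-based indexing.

[0,10] -6+33=27 <38 → l++
[1,10] -2+33=31 <38 → l++
[2,10] 4+33=37 <38 → l++
[3,10] 6+33=39 >38 → r--
[3,9] 6+25=31 <38 → l++

l=4, r=9, sum=33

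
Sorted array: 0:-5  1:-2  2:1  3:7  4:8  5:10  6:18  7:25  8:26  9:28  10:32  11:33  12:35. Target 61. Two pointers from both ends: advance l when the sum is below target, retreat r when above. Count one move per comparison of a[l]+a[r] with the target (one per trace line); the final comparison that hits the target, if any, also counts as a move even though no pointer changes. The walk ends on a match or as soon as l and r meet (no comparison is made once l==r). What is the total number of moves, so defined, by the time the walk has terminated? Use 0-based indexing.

9 moves

[0,12] -5+35=30 <61 → l++
[1,12] -2+35=33 <61 → l++
[2,12] 1+35=36 <61 → l++
[3,12] 7+35=42 <61 → l++
[4,12] 8+35=43 <61 → l++
[5,12] 10+35=45 <61 → l++
[6,12] 18+35=53 <61 → l++
[7,12] 25+35=60 <61 → l++
[8,12] 26+35=61 → found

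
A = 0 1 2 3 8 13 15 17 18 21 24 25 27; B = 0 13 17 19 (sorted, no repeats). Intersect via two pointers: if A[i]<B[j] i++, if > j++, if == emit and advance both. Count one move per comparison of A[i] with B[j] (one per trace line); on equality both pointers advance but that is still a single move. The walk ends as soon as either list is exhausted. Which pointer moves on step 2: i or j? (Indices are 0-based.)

i

i=0 j=0: 0==0 emit, i++,j++
i=1 j=1: 1<13, i++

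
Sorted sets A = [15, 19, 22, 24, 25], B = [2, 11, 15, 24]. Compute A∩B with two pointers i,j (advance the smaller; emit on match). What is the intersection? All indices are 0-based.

intersection = [15, 24]

[i=0,j=0] 15>2 → j++
[i=0,j=1] 15>11 → j++
[i=0,j=2] 15==15 emit → i++,j++
[i=1,j=3] 19<24 → i++
[i=2,j=3] 22<24 → i++
[i=3,j=3] 24==24 emit → i++,j++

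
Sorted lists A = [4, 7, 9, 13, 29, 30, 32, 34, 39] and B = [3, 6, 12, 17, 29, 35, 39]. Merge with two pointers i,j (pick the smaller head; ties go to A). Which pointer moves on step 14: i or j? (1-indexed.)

[i=1,j=1] A[i]=4>B[j]=3 take 3 → j++
[i=1,j=2] A[i]=4<=B[j]=6 take 4 → i++
[i=2,j=2] A[i]=7>B[j]=6 take 6 → j++
[i=2,j=3] A[i]=7<=B[j]=12 take 7 → i++
[i=3,j=3] A[i]=9<=B[j]=12 take 9 → i++
[i=4,j=3] A[i]=13>B[j]=12 take 12 → j++
[i=4,j=4] A[i]=13<=B[j]=17 take 13 → i++
[i=5,j=4] A[i]=29>B[j]=17 take 17 → j++
[i=5,j=5] A[i]=29<=B[j]=29 take 29 → i++
[i=6,j=5] A[i]=30>B[j]=29 take 29 → j++
[i=6,j=6] A[i]=30<=B[j]=35 take 30 → i++
[i=7,j=6] A[i]=32<=B[j]=35 take 32 → i++
[i=8,j=6] A[i]=34<=B[j]=35 take 34 → i++
[i=9,j=6] A[i]=39>B[j]=35 take 35 → j++

j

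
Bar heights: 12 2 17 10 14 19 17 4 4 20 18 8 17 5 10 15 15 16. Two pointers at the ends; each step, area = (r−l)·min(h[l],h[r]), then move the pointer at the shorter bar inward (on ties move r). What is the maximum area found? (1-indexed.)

l=1 r=18: min(12,16)*17=204 best=204 *, l++
l=2 r=18: min(2,16)*16=32 best=204, l++
l=3 r=18: min(17,16)*15=240 best=240 *, r--
l=3 r=17: min(17,15)*14=210 best=240, r--
l=3 r=16: min(17,15)*13=195 best=240, r--
l=3 r=15: min(17,10)*12=120 best=240, r--
l=3 r=14: min(17,5)*11=55 best=240, r--
l=3 r=13: min(17,17)*10=170 best=240, r--
l=3 r=12: min(17,8)*9=72 best=240, r--
l=3 r=11: min(17,18)*8=136 best=240, l++
l=4 r=11: min(10,18)*7=70 best=240, l++
l=5 r=11: min(14,18)*6=84 best=240, l++
l=6 r=11: min(19,18)*5=90 best=240, r--
l=6 r=10: min(19,20)*4=76 best=240, l++
l=7 r=10: min(17,20)*3=51 best=240, l++
l=8 r=10: min(4,20)*2=8 best=240, l++
l=9 r=10: min(4,20)*1=4 best=240, l++

max area = 240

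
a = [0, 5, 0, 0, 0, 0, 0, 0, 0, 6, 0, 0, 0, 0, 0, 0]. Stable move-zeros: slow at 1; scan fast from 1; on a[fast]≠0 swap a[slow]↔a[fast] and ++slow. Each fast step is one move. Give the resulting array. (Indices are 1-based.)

(s=1,f=1) a[fast]=0 → fast++
(s=1,f=2) a[fast]=5≠0 swap→a[1]=5 → slow++,fast++
(s=2,f=3) a[fast]=0 → fast++
(s=2,f=4) a[fast]=0 → fast++
(s=2,f=5) a[fast]=0 → fast++
(s=2,f=6) a[fast]=0 → fast++
(s=2,f=7) a[fast]=0 → fast++
(s=2,f=8) a[fast]=0 → fast++
(s=2,f=9) a[fast]=0 → fast++
(s=2,f=10) a[fast]=6≠0 swap→a[2]=6 → slow++,fast++
(s=3,f=11) a[fast]=0 → fast++
(s=3,f=12) a[fast]=0 → fast++
(s=3,f=13) a[fast]=0 → fast++
(s=3,f=14) a[fast]=0 → fast++
(s=3,f=15) a[fast]=0 → fast++
(s=3,f=16) a[fast]=0 → fast++

[5, 6, 0, 0, 0, 0, 0, 0, 0, 0, 0, 0, 0, 0, 0, 0]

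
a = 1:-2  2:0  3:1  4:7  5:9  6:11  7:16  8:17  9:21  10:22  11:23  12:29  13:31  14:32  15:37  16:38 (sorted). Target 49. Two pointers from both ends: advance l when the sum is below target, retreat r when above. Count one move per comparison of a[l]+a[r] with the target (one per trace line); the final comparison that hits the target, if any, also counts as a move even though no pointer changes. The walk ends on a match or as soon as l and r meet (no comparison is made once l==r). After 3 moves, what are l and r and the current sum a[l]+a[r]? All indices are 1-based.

l=4, r=16, sum=45

l=1 r=16: -2+38=36 <49, l++
l=2 r=16: 0+38=38 <49, l++
l=3 r=16: 1+38=39 <49, l++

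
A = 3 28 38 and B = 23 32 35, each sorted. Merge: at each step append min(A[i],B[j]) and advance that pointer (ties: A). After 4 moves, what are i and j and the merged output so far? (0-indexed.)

i=2, j=2, merged so far=[3, 23, 28, 32]

i=0 j=0: A[i]=3<=B[j]=23 take 3, i++
i=1 j=0: A[i]=28>B[j]=23 take 23, j++
i=1 j=1: A[i]=28<=B[j]=32 take 28, i++
i=2 j=1: A[i]=38>B[j]=32 take 32, j++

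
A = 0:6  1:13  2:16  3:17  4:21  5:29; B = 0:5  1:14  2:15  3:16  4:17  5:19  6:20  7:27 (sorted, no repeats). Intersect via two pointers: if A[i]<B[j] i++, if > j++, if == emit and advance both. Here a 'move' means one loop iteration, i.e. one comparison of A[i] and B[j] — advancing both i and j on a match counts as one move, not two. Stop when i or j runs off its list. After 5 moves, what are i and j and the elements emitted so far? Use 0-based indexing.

i=2, j=3, emitted=[]

i=0 j=0: 6>5, j++
i=0 j=1: 6<14, i++
i=1 j=1: 13<14, i++
i=2 j=1: 16>14, j++
i=2 j=2: 16>15, j++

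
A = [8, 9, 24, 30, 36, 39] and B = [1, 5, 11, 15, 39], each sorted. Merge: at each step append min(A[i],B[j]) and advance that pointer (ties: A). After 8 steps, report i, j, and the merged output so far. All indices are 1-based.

i=5, j=5, merged so far=[1, 5, 8, 9, 11, 15, 24, 30]

[i=1,j=1] A[i]=8>B[j]=1 take 1 → j++
[i=1,j=2] A[i]=8>B[j]=5 take 5 → j++
[i=1,j=3] A[i]=8<=B[j]=11 take 8 → i++
[i=2,j=3] A[i]=9<=B[j]=11 take 9 → i++
[i=3,j=3] A[i]=24>B[j]=11 take 11 → j++
[i=3,j=4] A[i]=24>B[j]=15 take 15 → j++
[i=3,j=5] A[i]=24<=B[j]=39 take 24 → i++
[i=4,j=5] A[i]=30<=B[j]=39 take 30 → i++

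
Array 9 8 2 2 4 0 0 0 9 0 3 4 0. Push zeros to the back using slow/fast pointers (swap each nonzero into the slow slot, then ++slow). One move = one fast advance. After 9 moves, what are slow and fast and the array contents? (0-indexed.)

slow=0 fast=0: a[fast]=9≠0 swap→a[0]=9, slow++,fast++
slow=1 fast=1: a[fast]=8≠0 swap→a[1]=8, slow++,fast++
slow=2 fast=2: a[fast]=2≠0 swap→a[2]=2, slow++,fast++
slow=3 fast=3: a[fast]=2≠0 swap→a[3]=2, slow++,fast++
slow=4 fast=4: a[fast]=4≠0 swap→a[4]=4, slow++,fast++
slow=5 fast=5: a[fast]=0, fast++
slow=5 fast=6: a[fast]=0, fast++
slow=5 fast=7: a[fast]=0, fast++
slow=5 fast=8: a[fast]=9≠0 swap→a[5]=9, slow++,fast++

slow=6, fast=9, a=[9, 8, 2, 2, 4, 9, 0, 0, 0, 0, 3, 4, 0]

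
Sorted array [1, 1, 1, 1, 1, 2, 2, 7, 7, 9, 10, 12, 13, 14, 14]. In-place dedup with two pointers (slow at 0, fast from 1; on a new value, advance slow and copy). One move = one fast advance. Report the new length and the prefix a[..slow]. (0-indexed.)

length 8; prefix = [1, 2, 7, 9, 10, 12, 13, 14]

slow=0 fast=1: a[fast]=1=a[slow] dup, fast++
slow=0 fast=2: a[fast]=1=a[slow] dup, fast++
slow=0 fast=3: a[fast]=1=a[slow] dup, fast++
slow=0 fast=4: a[fast]=1=a[slow] dup, fast++
slow=0 fast=5: a[fast]=2≠a[slow]=1 write a[1]=2, slow++,fast++
slow=1 fast=6: a[fast]=2=a[slow] dup, fast++
slow=1 fast=7: a[fast]=7≠a[slow]=2 write a[2]=7, slow++,fast++
slow=2 fast=8: a[fast]=7=a[slow] dup, fast++
slow=2 fast=9: a[fast]=9≠a[slow]=7 write a[3]=9, slow++,fast++
slow=3 fast=10: a[fast]=10≠a[slow]=9 write a[4]=10, slow++,fast++
slow=4 fast=11: a[fast]=12≠a[slow]=10 write a[5]=12, slow++,fast++
slow=5 fast=12: a[fast]=13≠a[slow]=12 write a[6]=13, slow++,fast++
slow=6 fast=13: a[fast]=14≠a[slow]=13 write a[7]=14, slow++,fast++
slow=7 fast=14: a[fast]=14=a[slow] dup, fast++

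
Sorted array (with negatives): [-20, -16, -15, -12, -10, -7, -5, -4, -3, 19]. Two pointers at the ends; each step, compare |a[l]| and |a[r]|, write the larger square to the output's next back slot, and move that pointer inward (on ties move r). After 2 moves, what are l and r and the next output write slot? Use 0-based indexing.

[0,9] |-20|>|19| out[9]=400 → l++
[1,9] |-16|<=|19| out[8]=361 → r--

l=1, r=8, next write slot=7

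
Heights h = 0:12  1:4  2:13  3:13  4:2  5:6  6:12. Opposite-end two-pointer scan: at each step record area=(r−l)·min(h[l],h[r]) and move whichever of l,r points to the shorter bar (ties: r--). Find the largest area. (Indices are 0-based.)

l=0 r=6: min(12,12)*6=72 best=72 *, r--
l=0 r=5: min(12,6)*5=30 best=72, r--
l=0 r=4: min(12,2)*4=8 best=72, r--
l=0 r=3: min(12,13)*3=36 best=72, l++
l=1 r=3: min(4,13)*2=8 best=72, l++
l=2 r=3: min(13,13)*1=13 best=72, r--

max area = 72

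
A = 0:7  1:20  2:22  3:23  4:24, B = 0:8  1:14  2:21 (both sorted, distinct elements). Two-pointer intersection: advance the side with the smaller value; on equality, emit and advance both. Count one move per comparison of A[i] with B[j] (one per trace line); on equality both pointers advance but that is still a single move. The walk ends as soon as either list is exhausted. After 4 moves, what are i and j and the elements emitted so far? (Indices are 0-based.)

i=2, j=2, emitted=[]

[i=0,j=0] 7<8 → i++
[i=1,j=0] 20>8 → j++
[i=1,j=1] 20>14 → j++
[i=1,j=2] 20<21 → i++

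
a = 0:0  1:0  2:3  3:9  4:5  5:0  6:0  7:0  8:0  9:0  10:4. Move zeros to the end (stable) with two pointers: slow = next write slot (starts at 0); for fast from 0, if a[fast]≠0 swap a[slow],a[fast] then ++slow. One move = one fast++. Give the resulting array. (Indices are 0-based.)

slow=0 fast=0: a[fast]=0, fast++
slow=0 fast=1: a[fast]=0, fast++
slow=0 fast=2: a[fast]=3≠0 swap→a[0]=3, slow++,fast++
slow=1 fast=3: a[fast]=9≠0 swap→a[1]=9, slow++,fast++
slow=2 fast=4: a[fast]=5≠0 swap→a[2]=5, slow++,fast++
slow=3 fast=5: a[fast]=0, fast++
slow=3 fast=6: a[fast]=0, fast++
slow=3 fast=7: a[fast]=0, fast++
slow=3 fast=8: a[fast]=0, fast++
slow=3 fast=9: a[fast]=0, fast++
slow=3 fast=10: a[fast]=4≠0 swap→a[3]=4, slow++,fast++

[3, 9, 5, 4, 0, 0, 0, 0, 0, 0, 0]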